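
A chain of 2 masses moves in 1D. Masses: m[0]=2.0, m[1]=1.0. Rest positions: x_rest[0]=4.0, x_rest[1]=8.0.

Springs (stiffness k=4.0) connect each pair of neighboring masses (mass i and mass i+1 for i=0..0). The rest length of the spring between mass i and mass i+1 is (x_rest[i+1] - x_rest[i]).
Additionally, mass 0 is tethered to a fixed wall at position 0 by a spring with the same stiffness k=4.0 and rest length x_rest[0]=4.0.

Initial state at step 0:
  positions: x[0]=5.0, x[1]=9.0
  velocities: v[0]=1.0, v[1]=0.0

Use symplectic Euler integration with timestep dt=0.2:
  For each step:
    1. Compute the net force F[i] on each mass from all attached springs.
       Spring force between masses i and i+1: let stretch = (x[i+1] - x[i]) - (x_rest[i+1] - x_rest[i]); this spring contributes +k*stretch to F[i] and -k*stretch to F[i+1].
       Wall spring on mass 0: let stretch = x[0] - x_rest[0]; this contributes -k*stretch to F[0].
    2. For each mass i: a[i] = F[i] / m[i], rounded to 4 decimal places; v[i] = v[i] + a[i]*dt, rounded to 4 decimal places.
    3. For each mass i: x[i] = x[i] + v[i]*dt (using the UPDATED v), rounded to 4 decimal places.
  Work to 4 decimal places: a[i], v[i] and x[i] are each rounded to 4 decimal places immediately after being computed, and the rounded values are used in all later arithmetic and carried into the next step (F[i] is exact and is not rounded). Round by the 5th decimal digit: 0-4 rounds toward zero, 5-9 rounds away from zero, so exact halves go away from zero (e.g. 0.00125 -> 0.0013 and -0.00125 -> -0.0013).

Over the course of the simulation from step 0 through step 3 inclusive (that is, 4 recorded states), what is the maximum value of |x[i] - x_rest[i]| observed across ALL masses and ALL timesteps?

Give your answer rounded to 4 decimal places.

Answer: 1.1408

Derivation:
Step 0: x=[5.0000 9.0000] v=[1.0000 0.0000]
Step 1: x=[5.1200 9.0000] v=[0.6000 0.0000]
Step 2: x=[5.1408 9.0192] v=[0.1040 0.0960]
Step 3: x=[5.0606 9.0579] v=[-0.4010 0.1933]
Max displacement = 1.1408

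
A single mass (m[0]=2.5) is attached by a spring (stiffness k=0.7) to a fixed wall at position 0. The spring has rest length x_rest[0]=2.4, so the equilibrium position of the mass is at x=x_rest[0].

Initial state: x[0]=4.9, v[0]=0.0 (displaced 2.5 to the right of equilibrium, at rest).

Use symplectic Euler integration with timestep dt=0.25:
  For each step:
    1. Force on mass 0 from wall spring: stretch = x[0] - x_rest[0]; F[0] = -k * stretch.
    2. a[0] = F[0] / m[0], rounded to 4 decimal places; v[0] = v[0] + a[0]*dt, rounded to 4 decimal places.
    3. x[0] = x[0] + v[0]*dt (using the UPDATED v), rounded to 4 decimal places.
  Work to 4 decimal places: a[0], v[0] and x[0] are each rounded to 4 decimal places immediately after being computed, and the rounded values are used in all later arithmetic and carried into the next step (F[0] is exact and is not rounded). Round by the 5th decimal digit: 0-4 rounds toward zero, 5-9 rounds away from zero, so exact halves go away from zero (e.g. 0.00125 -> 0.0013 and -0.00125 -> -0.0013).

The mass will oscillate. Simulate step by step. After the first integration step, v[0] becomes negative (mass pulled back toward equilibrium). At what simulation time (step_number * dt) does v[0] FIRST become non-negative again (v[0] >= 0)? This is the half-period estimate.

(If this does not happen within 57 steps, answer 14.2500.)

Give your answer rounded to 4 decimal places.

Answer: 6.0000

Derivation:
Step 0: x=[4.9000] v=[0.0000]
Step 1: x=[4.8563] v=[-0.1750]
Step 2: x=[4.7696] v=[-0.3470]
Step 3: x=[4.6414] v=[-0.5129]
Step 4: x=[4.4740] v=[-0.6698]
Step 5: x=[4.2703] v=[-0.8150]
Step 6: x=[4.0338] v=[-0.9459]
Step 7: x=[3.7687] v=[-1.0603]
Step 8: x=[3.4797] v=[-1.1561]
Step 9: x=[3.1718] v=[-1.2317]
Step 10: x=[2.8504] v=[-1.2857]
Step 11: x=[2.5211] v=[-1.3172]
Step 12: x=[2.1897] v=[-1.3257]
Step 13: x=[1.8620] v=[-1.3110]
Step 14: x=[1.5437] v=[-1.2734]
Step 15: x=[1.2403] v=[-1.2135]
Step 16: x=[0.9572] v=[-1.1323]
Step 17: x=[0.6994] v=[-1.0313]
Step 18: x=[0.4713] v=[-0.9123]
Step 19: x=[0.2770] v=[-0.7773]
Step 20: x=[0.1198] v=[-0.6287]
Step 21: x=[0.0025] v=[-0.4691]
Step 22: x=[-0.0728] v=[-0.3013]
Step 23: x=[-0.1049] v=[-0.1282]
Step 24: x=[-0.0931] v=[0.0472]
First v>=0 after going negative at step 24, time=6.0000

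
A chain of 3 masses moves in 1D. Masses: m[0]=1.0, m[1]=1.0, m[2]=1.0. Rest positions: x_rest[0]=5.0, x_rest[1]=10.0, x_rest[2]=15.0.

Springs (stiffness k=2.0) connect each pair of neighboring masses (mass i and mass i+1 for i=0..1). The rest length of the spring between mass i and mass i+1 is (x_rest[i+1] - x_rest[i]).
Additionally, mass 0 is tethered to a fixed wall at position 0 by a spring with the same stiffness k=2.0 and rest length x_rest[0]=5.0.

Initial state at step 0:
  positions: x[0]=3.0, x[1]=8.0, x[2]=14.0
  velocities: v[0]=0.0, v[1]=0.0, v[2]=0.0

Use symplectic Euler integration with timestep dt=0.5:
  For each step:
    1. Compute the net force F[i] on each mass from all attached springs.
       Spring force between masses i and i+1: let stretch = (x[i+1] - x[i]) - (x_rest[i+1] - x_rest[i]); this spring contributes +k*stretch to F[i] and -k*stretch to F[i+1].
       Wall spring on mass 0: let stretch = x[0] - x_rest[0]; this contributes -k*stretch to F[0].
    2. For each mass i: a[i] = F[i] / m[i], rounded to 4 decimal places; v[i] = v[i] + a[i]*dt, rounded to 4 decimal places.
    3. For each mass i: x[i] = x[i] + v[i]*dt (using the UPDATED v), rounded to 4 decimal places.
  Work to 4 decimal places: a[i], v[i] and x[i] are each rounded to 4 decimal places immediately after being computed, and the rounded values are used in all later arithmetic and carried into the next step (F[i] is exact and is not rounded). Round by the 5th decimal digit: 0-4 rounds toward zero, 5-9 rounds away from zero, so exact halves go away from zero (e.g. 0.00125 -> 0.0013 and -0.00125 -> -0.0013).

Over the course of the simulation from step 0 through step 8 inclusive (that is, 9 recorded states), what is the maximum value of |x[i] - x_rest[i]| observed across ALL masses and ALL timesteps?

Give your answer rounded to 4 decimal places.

Answer: 2.2423

Derivation:
Step 0: x=[3.0000 8.0000 14.0000] v=[0.0000 0.0000 0.0000]
Step 1: x=[4.0000 8.5000 13.5000] v=[2.0000 1.0000 -1.0000]
Step 2: x=[5.2500 9.2500 13.0000] v=[2.5000 1.5000 -1.0000]
Step 3: x=[5.8750 9.8750 13.1250] v=[1.2500 1.2500 0.2500]
Step 4: x=[5.5625 10.1250 14.1250] v=[-0.6250 0.5000 2.0000]
Step 5: x=[4.7500 10.0938 15.6250] v=[-1.6250 -0.0625 3.0000]
Step 6: x=[4.2344 10.1563 16.8594] v=[-1.0312 0.1249 2.4688]
Step 7: x=[4.5626 10.6094 17.2423] v=[0.6563 0.9061 0.7657]
Step 8: x=[5.6329 11.3555 16.8087] v=[2.1405 1.4922 -0.8672]
Max displacement = 2.2423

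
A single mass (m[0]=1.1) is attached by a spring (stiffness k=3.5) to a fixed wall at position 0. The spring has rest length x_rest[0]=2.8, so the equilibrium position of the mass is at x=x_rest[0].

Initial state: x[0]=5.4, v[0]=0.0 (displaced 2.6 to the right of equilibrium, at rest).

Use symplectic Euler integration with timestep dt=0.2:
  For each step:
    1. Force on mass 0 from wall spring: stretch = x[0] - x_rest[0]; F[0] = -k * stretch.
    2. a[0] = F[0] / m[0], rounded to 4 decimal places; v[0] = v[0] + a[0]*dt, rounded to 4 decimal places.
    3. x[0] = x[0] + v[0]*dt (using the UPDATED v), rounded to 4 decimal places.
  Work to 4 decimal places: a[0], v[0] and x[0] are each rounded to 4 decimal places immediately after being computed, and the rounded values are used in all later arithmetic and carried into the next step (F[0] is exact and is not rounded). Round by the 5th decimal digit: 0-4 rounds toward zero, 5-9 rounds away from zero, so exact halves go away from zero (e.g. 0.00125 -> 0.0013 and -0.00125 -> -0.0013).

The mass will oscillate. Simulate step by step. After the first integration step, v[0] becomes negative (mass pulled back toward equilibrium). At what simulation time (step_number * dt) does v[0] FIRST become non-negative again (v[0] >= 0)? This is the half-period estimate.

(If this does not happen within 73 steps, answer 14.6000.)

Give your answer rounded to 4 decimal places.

Step 0: x=[5.4000] v=[0.0000]
Step 1: x=[5.0691] v=[-1.6545]
Step 2: x=[4.4494] v=[-3.0985]
Step 3: x=[3.6198] v=[-4.1481]
Step 4: x=[2.6858] v=[-4.6698]
Step 5: x=[1.7664] v=[-4.5971]
Step 6: x=[0.9785] v=[-3.9394]
Step 7: x=[0.4224] v=[-2.7803]
Step 8: x=[0.1689] v=[-1.2673]
Step 9: x=[0.2503] v=[0.4070]
First v>=0 after going negative at step 9, time=1.8000

Answer: 1.8000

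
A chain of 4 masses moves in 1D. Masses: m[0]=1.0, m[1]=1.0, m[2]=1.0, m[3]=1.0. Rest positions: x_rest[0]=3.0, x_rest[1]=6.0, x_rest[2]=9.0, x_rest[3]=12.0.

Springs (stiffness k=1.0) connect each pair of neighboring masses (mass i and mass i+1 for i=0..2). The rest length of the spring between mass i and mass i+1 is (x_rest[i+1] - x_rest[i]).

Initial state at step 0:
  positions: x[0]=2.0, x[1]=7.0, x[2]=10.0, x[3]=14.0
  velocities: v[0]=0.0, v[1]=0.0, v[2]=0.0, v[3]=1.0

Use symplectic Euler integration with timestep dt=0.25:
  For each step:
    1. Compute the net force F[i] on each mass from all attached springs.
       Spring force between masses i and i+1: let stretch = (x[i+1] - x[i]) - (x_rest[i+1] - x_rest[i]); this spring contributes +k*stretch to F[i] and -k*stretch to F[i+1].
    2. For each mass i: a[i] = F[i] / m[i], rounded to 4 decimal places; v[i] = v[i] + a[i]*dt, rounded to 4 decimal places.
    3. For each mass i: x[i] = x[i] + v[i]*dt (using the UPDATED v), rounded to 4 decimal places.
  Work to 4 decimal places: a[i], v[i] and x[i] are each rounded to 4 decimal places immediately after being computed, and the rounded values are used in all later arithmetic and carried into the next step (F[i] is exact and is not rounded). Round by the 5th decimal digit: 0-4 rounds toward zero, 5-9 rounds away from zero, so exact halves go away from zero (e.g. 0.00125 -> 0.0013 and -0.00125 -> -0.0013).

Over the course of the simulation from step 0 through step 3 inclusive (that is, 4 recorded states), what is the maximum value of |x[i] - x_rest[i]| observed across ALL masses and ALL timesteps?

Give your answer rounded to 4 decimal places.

Answer: 2.3518

Derivation:
Step 0: x=[2.0000 7.0000 10.0000 14.0000] v=[0.0000 0.0000 0.0000 1.0000]
Step 1: x=[2.1250 6.8750 10.0625 14.1875] v=[0.5000 -0.5000 0.2500 0.7500]
Step 2: x=[2.3594 6.6524 10.1836 14.3047] v=[0.9375 -0.8906 0.4844 0.4688]
Step 3: x=[2.6746 6.3821 10.3416 14.3518] v=[1.2608 -1.0811 0.6319 0.1885]
Max displacement = 2.3518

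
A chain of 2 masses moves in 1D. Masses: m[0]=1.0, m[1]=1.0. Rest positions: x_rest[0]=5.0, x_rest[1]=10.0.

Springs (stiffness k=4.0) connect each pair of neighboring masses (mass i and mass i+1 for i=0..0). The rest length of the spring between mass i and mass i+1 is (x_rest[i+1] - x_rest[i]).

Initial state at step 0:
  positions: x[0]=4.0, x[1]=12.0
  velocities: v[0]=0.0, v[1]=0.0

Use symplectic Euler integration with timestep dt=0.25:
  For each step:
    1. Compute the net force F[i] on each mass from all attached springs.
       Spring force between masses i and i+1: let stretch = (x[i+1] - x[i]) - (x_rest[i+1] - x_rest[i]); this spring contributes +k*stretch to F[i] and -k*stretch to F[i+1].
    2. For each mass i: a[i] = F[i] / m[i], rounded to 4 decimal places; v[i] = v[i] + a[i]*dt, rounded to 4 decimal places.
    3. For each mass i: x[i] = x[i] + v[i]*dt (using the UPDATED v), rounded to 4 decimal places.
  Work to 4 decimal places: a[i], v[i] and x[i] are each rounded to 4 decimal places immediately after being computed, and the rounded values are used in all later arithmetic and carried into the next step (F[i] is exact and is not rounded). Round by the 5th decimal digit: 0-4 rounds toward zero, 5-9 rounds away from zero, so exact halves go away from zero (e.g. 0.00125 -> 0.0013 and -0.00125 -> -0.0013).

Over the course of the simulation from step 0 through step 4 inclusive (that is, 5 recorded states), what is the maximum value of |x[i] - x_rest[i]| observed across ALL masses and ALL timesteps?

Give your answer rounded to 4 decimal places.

Answer: 2.0938

Derivation:
Step 0: x=[4.0000 12.0000] v=[0.0000 0.0000]
Step 1: x=[4.7500 11.2500] v=[3.0000 -3.0000]
Step 2: x=[5.8750 10.1250] v=[4.5000 -4.5000]
Step 3: x=[6.8125 9.1875] v=[3.7500 -3.7500]
Step 4: x=[7.0938 8.9063] v=[1.1250 -1.1250]
Max displacement = 2.0938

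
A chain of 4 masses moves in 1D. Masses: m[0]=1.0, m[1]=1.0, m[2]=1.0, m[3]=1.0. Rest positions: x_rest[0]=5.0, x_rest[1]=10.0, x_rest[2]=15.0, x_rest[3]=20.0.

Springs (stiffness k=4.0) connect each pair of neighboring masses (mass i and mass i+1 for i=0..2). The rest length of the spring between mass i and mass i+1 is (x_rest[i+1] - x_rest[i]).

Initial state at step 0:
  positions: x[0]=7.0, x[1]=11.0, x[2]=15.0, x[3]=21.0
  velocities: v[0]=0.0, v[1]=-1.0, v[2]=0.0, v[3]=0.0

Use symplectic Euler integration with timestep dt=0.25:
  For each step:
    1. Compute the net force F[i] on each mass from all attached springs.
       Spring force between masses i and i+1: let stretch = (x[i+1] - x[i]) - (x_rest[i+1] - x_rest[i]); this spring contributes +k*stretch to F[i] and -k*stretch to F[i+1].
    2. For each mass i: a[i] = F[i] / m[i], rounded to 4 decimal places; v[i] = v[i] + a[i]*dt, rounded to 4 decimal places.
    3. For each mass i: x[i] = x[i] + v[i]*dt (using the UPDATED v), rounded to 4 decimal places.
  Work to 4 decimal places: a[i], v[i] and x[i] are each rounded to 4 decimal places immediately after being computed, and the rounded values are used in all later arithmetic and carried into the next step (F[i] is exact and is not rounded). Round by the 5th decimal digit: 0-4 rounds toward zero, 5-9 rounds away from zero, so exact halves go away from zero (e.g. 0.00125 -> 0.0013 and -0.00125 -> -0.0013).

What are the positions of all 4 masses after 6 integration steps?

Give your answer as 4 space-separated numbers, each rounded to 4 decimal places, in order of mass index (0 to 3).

Answer: 4.8052 10.8267 15.6148 21.2535

Derivation:
Step 0: x=[7.0000 11.0000 15.0000 21.0000] v=[0.0000 -1.0000 0.0000 0.0000]
Step 1: x=[6.7500 10.7500 15.5000 20.7500] v=[-1.0000 -1.0000 2.0000 -1.0000]
Step 2: x=[6.2500 10.6875 16.1250 20.4375] v=[-2.0000 -0.2500 2.5000 -1.2500]
Step 3: x=[5.6094 10.8750 16.4688 20.2969] v=[-2.5625 0.7500 1.3750 -0.5625]
Step 4: x=[5.0352 11.1446 16.3711 20.4493] v=[-2.2969 1.0782 -0.3907 0.6094]
Step 5: x=[4.7383 11.1934 15.9864 20.8321] v=[-1.1875 0.1953 -1.5390 1.5312]
Step 6: x=[4.8052 10.8267 15.6148 21.2535] v=[0.2676 -1.4668 -1.4863 1.6855]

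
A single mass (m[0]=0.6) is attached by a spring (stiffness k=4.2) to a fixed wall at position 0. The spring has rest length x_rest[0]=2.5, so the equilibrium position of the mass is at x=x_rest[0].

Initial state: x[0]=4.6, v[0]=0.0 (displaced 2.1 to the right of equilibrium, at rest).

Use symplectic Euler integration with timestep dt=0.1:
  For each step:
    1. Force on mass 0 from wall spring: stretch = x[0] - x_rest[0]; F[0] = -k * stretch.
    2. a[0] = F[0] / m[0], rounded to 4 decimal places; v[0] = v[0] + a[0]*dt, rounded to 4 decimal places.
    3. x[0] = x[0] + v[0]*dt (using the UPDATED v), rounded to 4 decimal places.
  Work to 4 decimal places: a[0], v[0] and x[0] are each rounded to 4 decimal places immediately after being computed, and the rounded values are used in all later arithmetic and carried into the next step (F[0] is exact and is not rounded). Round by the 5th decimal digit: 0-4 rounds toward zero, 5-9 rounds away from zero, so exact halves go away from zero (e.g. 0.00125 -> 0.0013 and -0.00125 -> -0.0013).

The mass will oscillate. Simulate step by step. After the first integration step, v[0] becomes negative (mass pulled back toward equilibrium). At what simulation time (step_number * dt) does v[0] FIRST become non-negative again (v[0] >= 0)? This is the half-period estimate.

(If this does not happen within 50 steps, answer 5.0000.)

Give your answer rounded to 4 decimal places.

Answer: 1.2000

Derivation:
Step 0: x=[4.6000] v=[0.0000]
Step 1: x=[4.4530] v=[-1.4700]
Step 2: x=[4.1693] v=[-2.8371]
Step 3: x=[3.7687] v=[-4.0056]
Step 4: x=[3.2793] v=[-4.8937]
Step 5: x=[2.7354] v=[-5.4392]
Step 6: x=[2.1750] v=[-5.6040]
Step 7: x=[1.6374] v=[-5.3765]
Step 8: x=[1.1601] v=[-4.7727]
Step 9: x=[0.7766] v=[-3.8348]
Step 10: x=[0.5138] v=[-2.6284]
Step 11: x=[0.3900] v=[-1.2381]
Step 12: x=[0.4139] v=[0.2389]
First v>=0 after going negative at step 12, time=1.2000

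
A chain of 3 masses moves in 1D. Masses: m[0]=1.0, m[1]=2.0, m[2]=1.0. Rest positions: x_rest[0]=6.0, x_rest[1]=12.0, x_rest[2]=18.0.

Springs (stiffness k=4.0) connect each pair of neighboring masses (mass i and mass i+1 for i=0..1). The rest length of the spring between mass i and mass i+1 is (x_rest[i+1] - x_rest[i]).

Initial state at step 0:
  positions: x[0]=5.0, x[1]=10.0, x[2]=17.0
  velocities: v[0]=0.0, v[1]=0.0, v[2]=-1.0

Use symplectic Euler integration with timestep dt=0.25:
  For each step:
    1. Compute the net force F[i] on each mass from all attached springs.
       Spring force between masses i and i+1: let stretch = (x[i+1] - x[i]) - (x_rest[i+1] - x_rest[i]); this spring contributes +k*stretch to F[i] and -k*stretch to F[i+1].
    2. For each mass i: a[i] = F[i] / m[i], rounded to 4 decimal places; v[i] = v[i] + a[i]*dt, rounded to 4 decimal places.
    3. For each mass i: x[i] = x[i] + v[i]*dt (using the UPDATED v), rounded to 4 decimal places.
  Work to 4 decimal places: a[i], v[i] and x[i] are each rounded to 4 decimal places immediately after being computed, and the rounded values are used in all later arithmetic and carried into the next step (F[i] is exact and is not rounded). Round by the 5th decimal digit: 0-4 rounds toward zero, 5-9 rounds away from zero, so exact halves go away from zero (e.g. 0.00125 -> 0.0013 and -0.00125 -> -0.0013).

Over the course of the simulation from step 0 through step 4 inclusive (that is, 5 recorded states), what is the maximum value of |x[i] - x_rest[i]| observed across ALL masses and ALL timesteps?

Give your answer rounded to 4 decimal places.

Step 0: x=[5.0000 10.0000 17.0000] v=[0.0000 0.0000 -1.0000]
Step 1: x=[4.7500 10.2500 16.5000] v=[-1.0000 1.0000 -2.0000]
Step 2: x=[4.3750 10.5938 15.9375] v=[-1.5000 1.3750 -2.2500]
Step 3: x=[4.0547 10.8282 15.5391] v=[-1.2812 0.9375 -1.5937]
Step 4: x=[3.9278 10.8048 15.4630] v=[-0.5077 -0.0938 -0.3046]
Max displacement = 2.5370

Answer: 2.5370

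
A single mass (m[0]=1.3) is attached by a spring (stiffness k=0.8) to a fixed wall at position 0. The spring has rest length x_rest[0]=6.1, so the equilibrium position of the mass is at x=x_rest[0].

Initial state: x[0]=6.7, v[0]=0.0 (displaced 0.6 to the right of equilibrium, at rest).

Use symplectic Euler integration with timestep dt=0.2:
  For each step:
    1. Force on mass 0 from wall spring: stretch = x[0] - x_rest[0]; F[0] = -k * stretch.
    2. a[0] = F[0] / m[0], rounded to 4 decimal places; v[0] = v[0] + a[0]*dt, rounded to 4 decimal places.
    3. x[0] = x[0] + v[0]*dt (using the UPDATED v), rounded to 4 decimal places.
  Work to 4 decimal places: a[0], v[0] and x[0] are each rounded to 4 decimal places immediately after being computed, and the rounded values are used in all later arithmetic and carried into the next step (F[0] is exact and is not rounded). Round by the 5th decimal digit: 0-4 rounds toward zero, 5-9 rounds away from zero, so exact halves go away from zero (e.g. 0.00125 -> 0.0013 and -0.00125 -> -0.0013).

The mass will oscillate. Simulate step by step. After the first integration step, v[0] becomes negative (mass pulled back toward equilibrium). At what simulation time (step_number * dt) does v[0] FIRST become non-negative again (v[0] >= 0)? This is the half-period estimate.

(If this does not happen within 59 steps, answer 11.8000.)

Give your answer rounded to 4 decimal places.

Step 0: x=[6.7000] v=[0.0000]
Step 1: x=[6.6852] v=[-0.0738]
Step 2: x=[6.6560] v=[-0.1458]
Step 3: x=[6.6132] v=[-0.2142]
Step 4: x=[6.5577] v=[-0.2774]
Step 5: x=[6.4910] v=[-0.3337]
Step 6: x=[6.4146] v=[-0.3818]
Step 7: x=[6.3305] v=[-0.4205]
Step 8: x=[6.2407] v=[-0.4489]
Step 9: x=[6.1475] v=[-0.4662]
Step 10: x=[6.0531] v=[-0.4720]
Step 11: x=[5.9599] v=[-0.4662]
Step 12: x=[5.8701] v=[-0.4490]
Step 13: x=[5.7860] v=[-0.4207]
Step 14: x=[5.7096] v=[-0.3821]
Step 15: x=[5.6428] v=[-0.3341]
Step 16: x=[5.5872] v=[-0.2778]
Step 17: x=[5.5443] v=[-0.2147]
Step 18: x=[5.5150] v=[-0.1463]
Step 19: x=[5.5001] v=[-0.0743]
Step 20: x=[5.5000] v=[-0.0005]
Step 21: x=[5.5147] v=[0.0733]
First v>=0 after going negative at step 21, time=4.2000

Answer: 4.2000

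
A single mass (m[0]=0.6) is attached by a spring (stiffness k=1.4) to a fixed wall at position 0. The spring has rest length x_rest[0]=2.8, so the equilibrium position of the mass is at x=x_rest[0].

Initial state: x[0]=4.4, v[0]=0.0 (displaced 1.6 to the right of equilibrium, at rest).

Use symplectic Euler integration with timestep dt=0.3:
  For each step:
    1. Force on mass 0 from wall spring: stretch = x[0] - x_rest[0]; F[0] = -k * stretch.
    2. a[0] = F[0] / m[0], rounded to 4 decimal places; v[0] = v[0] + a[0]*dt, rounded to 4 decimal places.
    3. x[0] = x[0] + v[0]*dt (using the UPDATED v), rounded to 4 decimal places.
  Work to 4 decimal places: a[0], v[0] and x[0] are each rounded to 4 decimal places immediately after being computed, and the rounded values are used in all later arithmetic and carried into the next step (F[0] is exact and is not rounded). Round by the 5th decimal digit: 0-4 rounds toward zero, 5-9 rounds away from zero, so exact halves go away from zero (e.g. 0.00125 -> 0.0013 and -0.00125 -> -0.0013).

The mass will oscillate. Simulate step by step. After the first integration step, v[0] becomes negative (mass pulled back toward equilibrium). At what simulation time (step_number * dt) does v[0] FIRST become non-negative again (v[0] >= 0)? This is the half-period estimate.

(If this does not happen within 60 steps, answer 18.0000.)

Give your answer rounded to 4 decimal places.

Step 0: x=[4.4000] v=[0.0000]
Step 1: x=[4.0640] v=[-1.1200]
Step 2: x=[3.4626] v=[-2.0048]
Step 3: x=[2.7220] v=[-2.4686]
Step 4: x=[1.9978] v=[-2.4140]
Step 5: x=[1.4421] v=[-1.8525]
Step 6: x=[1.1715] v=[-0.9020]
Step 7: x=[1.2429] v=[0.2379]
First v>=0 after going negative at step 7, time=2.1000

Answer: 2.1000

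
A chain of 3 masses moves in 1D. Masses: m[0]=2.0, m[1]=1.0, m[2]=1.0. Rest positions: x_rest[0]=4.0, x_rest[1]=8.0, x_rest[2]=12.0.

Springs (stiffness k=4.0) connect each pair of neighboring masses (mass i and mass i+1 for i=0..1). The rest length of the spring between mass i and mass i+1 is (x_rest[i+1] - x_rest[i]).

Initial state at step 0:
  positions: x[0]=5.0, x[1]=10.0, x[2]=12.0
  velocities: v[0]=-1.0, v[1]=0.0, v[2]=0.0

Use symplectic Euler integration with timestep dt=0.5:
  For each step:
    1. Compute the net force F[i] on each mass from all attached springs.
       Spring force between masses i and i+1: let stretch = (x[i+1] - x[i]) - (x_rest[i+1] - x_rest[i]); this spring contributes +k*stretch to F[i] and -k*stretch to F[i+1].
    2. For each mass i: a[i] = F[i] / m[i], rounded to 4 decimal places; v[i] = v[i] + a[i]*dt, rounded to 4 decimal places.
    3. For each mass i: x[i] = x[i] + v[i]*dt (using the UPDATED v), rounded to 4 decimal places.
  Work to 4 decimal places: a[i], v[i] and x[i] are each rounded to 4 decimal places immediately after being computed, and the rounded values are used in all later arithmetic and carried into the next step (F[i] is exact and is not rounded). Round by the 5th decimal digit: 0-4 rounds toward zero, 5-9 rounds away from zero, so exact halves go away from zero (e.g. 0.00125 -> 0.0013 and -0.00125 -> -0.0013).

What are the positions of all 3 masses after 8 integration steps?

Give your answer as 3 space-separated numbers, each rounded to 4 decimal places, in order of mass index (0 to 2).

Answer: 3.1407 6.0313 11.6875

Derivation:
Step 0: x=[5.0000 10.0000 12.0000] v=[-1.0000 0.0000 0.0000]
Step 1: x=[5.0000 7.0000 14.0000] v=[0.0000 -6.0000 4.0000]
Step 2: x=[4.0000 9.0000 13.0000] v=[-2.0000 4.0000 -2.0000]
Step 3: x=[3.5000 10.0000 12.0000] v=[-1.0000 2.0000 -2.0000]
Step 4: x=[4.2500 6.5000 13.0000] v=[1.5000 -7.0000 2.0000]
Step 5: x=[4.1250 7.2500 11.5000] v=[-0.2500 1.5000 -3.0000]
Step 6: x=[3.5625 9.1250 9.7500] v=[-1.1250 3.7500 -3.5000]
Step 7: x=[3.7813 6.0625 11.3750] v=[0.4375 -6.1250 3.2500]
Step 8: x=[3.1407 6.0313 11.6875] v=[-1.2813 -0.0624 0.6250]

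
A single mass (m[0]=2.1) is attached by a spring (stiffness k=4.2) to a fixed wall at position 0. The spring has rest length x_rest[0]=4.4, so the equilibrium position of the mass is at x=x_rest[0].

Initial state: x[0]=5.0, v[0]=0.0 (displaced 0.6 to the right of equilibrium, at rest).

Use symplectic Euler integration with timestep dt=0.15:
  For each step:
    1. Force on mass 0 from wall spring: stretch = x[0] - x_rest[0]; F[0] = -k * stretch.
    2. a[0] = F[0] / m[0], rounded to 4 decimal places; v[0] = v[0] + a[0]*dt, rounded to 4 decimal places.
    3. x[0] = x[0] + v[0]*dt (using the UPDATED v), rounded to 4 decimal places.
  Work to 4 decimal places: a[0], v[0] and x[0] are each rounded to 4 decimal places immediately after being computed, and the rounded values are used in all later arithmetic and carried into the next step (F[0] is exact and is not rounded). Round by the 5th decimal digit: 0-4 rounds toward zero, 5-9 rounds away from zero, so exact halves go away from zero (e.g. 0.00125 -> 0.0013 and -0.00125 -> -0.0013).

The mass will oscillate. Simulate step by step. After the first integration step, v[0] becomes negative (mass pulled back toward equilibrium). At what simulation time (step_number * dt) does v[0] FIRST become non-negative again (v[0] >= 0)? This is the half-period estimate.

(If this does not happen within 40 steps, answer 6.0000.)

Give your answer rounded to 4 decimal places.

Step 0: x=[5.0000] v=[0.0000]
Step 1: x=[4.9730] v=[-0.1800]
Step 2: x=[4.9202] v=[-0.3519]
Step 3: x=[4.8440] v=[-0.5080]
Step 4: x=[4.7478] v=[-0.6412]
Step 5: x=[4.6360] v=[-0.7455]
Step 6: x=[4.5136] v=[-0.8163]
Step 7: x=[4.3860] v=[-0.8504]
Step 8: x=[4.2591] v=[-0.8462]
Step 9: x=[4.1385] v=[-0.8039]
Step 10: x=[4.0297] v=[-0.7255]
Step 11: x=[3.9375] v=[-0.6144]
Step 12: x=[3.8661] v=[-0.4757]
Step 13: x=[3.8188] v=[-0.3155]
Step 14: x=[3.7976] v=[-0.1411]
Step 15: x=[3.8035] v=[0.0396]
First v>=0 after going negative at step 15, time=2.2500

Answer: 2.2500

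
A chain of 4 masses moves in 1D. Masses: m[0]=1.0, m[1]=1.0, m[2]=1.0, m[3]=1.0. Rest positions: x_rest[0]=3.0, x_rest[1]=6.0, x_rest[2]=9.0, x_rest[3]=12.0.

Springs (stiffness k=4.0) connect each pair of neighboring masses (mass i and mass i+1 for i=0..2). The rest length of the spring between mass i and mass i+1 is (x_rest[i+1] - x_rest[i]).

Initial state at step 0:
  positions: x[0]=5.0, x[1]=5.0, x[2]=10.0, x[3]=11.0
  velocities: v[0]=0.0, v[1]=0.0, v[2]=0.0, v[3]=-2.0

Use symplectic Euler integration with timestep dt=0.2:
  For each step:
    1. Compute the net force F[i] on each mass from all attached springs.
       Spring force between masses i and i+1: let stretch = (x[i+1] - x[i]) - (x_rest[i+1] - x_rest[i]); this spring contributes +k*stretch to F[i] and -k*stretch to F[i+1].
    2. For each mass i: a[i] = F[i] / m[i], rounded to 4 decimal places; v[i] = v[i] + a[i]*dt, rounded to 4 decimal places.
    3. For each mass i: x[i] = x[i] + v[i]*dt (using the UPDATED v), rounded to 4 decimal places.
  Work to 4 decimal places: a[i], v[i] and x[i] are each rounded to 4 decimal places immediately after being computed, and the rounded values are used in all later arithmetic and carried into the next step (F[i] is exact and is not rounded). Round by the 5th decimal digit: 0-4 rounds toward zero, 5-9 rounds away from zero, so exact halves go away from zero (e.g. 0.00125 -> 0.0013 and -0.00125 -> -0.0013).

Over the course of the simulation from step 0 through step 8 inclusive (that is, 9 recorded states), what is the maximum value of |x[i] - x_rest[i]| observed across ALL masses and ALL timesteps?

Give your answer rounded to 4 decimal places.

Answer: 2.4120

Derivation:
Step 0: x=[5.0000 5.0000 10.0000 11.0000] v=[0.0000 0.0000 0.0000 -2.0000]
Step 1: x=[4.5200 5.8000 9.3600 10.9200] v=[-2.4000 4.0000 -3.2000 -0.4000]
Step 2: x=[3.7648 6.9648 8.4000 11.0704] v=[-3.7760 5.8240 -4.8000 0.7520]
Step 3: x=[3.0416 7.8472 7.6376 11.2735] v=[-3.6160 4.4122 -3.8118 1.0157]
Step 4: x=[2.6073 7.9272 7.4905 11.3749] v=[-2.1715 0.4000 -0.7354 0.5070]
Step 5: x=[2.5442 7.0861 8.0348 11.3348] v=[-0.3156 -4.2053 2.7215 -0.2005]
Step 6: x=[2.7278 5.6701 8.9553 11.2467] v=[0.9179 -7.0799 4.6025 -0.4405]
Step 7: x=[2.9021 4.3090 9.7168 11.2720] v=[0.8717 -6.8056 3.8075 0.1264]
Step 8: x=[2.8215 3.5880 9.8619 11.5284] v=[-0.4028 -3.6049 0.7254 1.2822]
Max displacement = 2.4120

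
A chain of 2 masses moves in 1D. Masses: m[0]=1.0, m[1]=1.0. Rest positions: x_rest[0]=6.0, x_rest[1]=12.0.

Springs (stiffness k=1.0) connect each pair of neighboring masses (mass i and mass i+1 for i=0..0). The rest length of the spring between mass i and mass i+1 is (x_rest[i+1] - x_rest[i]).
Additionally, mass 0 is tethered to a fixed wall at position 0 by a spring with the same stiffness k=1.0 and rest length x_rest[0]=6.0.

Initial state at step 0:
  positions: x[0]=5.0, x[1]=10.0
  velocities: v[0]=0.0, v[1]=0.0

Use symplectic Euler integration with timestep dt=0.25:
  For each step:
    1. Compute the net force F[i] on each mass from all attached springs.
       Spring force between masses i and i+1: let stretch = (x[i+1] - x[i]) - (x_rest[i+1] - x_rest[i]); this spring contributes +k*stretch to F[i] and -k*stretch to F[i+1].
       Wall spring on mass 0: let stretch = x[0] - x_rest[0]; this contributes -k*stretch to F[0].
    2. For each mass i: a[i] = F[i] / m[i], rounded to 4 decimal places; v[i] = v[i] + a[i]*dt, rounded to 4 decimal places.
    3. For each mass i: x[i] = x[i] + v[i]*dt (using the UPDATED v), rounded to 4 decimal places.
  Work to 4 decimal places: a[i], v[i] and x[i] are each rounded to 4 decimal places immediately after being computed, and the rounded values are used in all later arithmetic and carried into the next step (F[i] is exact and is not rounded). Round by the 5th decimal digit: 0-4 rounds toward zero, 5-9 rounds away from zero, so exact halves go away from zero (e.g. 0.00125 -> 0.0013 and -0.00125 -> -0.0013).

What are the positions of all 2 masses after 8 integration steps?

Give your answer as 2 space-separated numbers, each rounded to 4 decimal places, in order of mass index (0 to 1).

Step 0: x=[5.0000 10.0000] v=[0.0000 0.0000]
Step 1: x=[5.0000 10.0625] v=[0.0000 0.2500]
Step 2: x=[5.0039 10.1836] v=[0.0156 0.4844]
Step 3: x=[5.0188 10.3560] v=[0.0596 0.6895]
Step 4: x=[5.0536 10.5698] v=[0.1392 0.8552]
Step 5: x=[5.1173 10.8139] v=[0.2549 0.9762]
Step 6: x=[5.2172 11.0769] v=[0.3997 1.0521]
Step 7: x=[5.3573 11.3487] v=[0.5603 1.0872]
Step 8: x=[5.5370 11.6211] v=[0.7188 1.0894]

Answer: 5.5370 11.6211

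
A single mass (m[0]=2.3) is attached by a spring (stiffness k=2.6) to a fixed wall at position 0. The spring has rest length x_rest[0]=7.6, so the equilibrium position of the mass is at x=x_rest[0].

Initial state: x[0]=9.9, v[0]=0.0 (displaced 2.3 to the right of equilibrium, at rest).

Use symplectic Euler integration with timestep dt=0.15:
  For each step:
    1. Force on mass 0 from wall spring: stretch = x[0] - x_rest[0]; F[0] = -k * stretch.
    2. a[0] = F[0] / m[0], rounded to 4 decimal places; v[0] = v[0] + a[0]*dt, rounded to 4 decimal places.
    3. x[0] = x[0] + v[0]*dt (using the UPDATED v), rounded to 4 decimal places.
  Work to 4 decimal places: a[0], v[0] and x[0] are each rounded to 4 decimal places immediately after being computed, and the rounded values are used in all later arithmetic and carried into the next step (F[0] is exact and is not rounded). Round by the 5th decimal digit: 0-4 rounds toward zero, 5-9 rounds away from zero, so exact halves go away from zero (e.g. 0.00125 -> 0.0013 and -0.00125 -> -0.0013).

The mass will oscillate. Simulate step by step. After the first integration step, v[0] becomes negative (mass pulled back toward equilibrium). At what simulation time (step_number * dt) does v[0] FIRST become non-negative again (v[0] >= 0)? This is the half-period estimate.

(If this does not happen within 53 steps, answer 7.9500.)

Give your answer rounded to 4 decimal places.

Step 0: x=[9.9000] v=[0.0000]
Step 1: x=[9.8415] v=[-0.3900]
Step 2: x=[9.7260] v=[-0.7701]
Step 3: x=[9.5564] v=[-1.1306]
Step 4: x=[9.3371] v=[-1.4623]
Step 5: x=[9.0736] v=[-1.7569]
Step 6: x=[8.7726] v=[-2.0068]
Step 7: x=[8.4418] v=[-2.2056]
Step 8: x=[8.0896] v=[-2.3483]
Step 9: x=[7.7249] v=[-2.4313]
Step 10: x=[7.3570] v=[-2.4525]
Step 11: x=[6.9953] v=[-2.4113]
Step 12: x=[6.6490] v=[-2.3088]
Step 13: x=[6.3269] v=[-2.1476]
Step 14: x=[6.0371] v=[-1.9317]
Step 15: x=[5.7871] v=[-1.6667]
Step 16: x=[5.5832] v=[-1.3593]
Step 17: x=[5.4306] v=[-1.0173]
Step 18: x=[5.3332] v=[-0.6494]
Step 19: x=[5.2935] v=[-0.2650]
Step 20: x=[5.3124] v=[0.1261]
First v>=0 after going negative at step 20, time=3.0000

Answer: 3.0000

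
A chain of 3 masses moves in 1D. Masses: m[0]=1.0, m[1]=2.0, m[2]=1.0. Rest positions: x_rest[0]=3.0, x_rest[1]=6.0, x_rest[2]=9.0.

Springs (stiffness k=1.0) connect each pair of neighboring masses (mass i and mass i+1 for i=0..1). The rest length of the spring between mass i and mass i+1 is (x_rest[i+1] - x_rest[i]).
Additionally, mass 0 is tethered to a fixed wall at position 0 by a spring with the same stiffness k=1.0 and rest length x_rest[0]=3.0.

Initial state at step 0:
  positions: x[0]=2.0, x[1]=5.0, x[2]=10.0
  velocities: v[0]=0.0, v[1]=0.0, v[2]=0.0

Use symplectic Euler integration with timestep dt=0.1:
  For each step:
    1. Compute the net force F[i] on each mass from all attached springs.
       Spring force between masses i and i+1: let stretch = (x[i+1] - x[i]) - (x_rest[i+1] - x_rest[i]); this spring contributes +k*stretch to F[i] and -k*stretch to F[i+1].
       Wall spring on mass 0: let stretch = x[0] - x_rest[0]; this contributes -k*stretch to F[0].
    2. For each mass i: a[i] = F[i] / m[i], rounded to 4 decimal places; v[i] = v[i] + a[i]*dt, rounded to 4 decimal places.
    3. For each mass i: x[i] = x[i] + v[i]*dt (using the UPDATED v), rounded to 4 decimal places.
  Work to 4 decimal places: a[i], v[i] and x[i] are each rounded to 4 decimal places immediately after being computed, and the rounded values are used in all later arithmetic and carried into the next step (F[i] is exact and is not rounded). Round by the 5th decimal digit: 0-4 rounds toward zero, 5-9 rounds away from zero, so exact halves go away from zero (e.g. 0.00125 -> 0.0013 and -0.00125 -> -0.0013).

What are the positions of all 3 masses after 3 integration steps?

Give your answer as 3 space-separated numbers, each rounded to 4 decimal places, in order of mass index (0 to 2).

Answer: 2.0595 5.0593 9.8815

Derivation:
Step 0: x=[2.0000 5.0000 10.0000] v=[0.0000 0.0000 0.0000]
Step 1: x=[2.0100 5.0100 9.9800] v=[0.1000 0.1000 -0.2000]
Step 2: x=[2.0299 5.0299 9.9403] v=[0.1990 0.1985 -0.3970]
Step 3: x=[2.0595 5.0593 9.8815] v=[0.2960 0.2940 -0.5880]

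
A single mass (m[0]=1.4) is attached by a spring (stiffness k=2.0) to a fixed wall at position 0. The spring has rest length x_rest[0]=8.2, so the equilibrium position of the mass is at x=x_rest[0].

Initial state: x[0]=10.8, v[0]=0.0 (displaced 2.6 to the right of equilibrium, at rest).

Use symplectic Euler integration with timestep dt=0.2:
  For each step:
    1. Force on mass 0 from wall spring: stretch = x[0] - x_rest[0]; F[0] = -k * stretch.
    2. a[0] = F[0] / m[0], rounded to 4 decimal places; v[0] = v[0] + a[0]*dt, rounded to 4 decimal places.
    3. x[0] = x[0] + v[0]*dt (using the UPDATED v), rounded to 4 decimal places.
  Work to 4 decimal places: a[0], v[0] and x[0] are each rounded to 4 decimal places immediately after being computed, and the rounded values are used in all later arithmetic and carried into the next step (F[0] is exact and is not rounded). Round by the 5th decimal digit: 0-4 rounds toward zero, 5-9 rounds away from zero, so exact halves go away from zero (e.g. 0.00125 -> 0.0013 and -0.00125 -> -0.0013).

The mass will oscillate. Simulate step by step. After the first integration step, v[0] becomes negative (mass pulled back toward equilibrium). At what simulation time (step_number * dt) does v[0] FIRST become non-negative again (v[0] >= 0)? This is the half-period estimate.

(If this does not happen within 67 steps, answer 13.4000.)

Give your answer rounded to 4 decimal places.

Step 0: x=[10.8000] v=[0.0000]
Step 1: x=[10.6514] v=[-0.7429]
Step 2: x=[10.3627] v=[-1.4433]
Step 3: x=[9.9505] v=[-2.0612]
Step 4: x=[9.4382] v=[-2.5613]
Step 5: x=[8.8552] v=[-2.9151]
Step 6: x=[8.2347] v=[-3.1023]
Step 7: x=[7.6123] v=[-3.1122]
Step 8: x=[7.0234] v=[-2.9443]
Step 9: x=[6.5018] v=[-2.6081]
Step 10: x=[6.0772] v=[-2.1229]
Step 11: x=[5.7739] v=[-1.5164]
Step 12: x=[5.6093] v=[-0.8232]
Step 13: x=[5.5927] v=[-0.0830]
Step 14: x=[5.7251] v=[0.6619]
First v>=0 after going negative at step 14, time=2.8000

Answer: 2.8000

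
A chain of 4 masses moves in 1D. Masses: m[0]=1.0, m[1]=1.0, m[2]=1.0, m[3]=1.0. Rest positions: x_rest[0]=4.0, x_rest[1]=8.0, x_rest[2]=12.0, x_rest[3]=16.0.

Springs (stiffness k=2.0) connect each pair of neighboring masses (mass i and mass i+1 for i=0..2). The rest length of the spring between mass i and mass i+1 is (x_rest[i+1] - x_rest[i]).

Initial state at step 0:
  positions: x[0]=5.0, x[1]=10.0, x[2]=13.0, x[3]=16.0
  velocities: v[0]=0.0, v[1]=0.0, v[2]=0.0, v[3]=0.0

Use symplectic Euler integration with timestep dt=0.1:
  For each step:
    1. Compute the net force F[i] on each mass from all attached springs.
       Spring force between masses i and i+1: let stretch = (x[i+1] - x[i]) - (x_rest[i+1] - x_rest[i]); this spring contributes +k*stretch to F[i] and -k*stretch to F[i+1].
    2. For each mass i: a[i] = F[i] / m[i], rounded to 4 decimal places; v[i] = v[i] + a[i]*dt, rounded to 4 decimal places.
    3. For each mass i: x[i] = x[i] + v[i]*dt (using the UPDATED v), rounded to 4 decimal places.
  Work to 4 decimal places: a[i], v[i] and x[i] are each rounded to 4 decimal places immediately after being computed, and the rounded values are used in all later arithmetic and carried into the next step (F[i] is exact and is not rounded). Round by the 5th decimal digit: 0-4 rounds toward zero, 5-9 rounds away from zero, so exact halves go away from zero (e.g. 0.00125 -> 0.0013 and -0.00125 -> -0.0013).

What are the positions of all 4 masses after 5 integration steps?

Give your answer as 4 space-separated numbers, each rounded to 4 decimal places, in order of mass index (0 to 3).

Answer: 5.2598 9.4669 12.9874 16.2860

Derivation:
Step 0: x=[5.0000 10.0000 13.0000 16.0000] v=[0.0000 0.0000 0.0000 0.0000]
Step 1: x=[5.0200 9.9600 13.0000 16.0200] v=[0.2000 -0.4000 0.0000 0.2000]
Step 2: x=[5.0588 9.8820 12.9996 16.0596] v=[0.3880 -0.7800 -0.0040 0.3960]
Step 3: x=[5.1141 9.7699 12.9981 16.1180] v=[0.5526 -1.1211 -0.0155 0.5840]
Step 4: x=[5.1825 9.6292 12.9944 16.1940] v=[0.6838 -1.4066 -0.0372 0.7600]
Step 5: x=[5.2598 9.4669 12.9874 16.2860] v=[0.7731 -1.6229 -0.0703 0.9201]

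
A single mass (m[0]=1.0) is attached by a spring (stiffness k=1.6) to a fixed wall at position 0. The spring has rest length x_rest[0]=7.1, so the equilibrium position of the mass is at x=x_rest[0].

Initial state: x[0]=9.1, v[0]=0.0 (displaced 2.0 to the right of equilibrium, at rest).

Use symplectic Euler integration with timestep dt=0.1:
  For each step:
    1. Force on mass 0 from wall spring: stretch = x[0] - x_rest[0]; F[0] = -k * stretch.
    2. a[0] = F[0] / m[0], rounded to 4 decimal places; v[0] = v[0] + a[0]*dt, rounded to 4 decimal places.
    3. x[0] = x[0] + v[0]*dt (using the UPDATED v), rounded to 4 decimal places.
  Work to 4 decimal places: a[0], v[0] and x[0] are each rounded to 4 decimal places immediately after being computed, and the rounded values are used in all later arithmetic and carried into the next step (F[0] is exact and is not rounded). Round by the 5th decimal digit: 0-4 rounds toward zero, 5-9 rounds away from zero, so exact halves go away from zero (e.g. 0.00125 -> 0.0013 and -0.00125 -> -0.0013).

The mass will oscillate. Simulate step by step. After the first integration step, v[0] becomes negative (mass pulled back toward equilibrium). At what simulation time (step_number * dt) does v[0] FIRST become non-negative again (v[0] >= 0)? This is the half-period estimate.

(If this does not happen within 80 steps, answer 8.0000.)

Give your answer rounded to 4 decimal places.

Step 0: x=[9.1000] v=[0.0000]
Step 1: x=[9.0680] v=[-0.3200]
Step 2: x=[9.0045] v=[-0.6349]
Step 3: x=[8.9105] v=[-0.9396]
Step 4: x=[8.7876] v=[-1.2293]
Step 5: x=[8.6377] v=[-1.4993]
Step 6: x=[8.4632] v=[-1.7453]
Step 7: x=[8.2669] v=[-1.9634]
Step 8: x=[8.0519] v=[-2.1501]
Step 9: x=[7.8217] v=[-2.3024]
Step 10: x=[7.5799] v=[-2.4179]
Step 11: x=[7.3304] v=[-2.4947]
Step 12: x=[7.0772] v=[-2.5316]
Step 13: x=[6.8244] v=[-2.5280]
Step 14: x=[6.5760] v=[-2.4839]
Step 15: x=[6.3360] v=[-2.4001]
Step 16: x=[6.1082] v=[-2.2779]
Step 17: x=[5.8963] v=[-2.1192]
Step 18: x=[5.7036] v=[-1.9266]
Step 19: x=[5.5333] v=[-1.7032]
Step 20: x=[5.3881] v=[-1.4525]
Step 21: x=[5.2702] v=[-1.1786]
Step 22: x=[5.1816] v=[-0.8858]
Step 23: x=[5.1237] v=[-0.5789]
Step 24: x=[5.0974] v=[-0.2627]
Step 25: x=[5.1032] v=[0.0577]
First v>=0 after going negative at step 25, time=2.5000

Answer: 2.5000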